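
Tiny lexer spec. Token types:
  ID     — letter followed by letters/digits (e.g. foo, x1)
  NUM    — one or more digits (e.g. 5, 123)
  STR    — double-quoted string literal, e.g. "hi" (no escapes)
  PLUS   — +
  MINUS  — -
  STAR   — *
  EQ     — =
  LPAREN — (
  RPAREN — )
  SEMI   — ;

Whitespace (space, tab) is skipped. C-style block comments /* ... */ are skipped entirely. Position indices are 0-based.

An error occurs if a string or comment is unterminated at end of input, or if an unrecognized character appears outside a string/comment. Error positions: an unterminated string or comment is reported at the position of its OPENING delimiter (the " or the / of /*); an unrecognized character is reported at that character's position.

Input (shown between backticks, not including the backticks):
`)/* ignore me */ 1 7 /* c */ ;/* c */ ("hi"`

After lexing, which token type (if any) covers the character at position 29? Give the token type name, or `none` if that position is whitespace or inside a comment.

pos=0: emit RPAREN ')'
pos=1: enter COMMENT mode (saw '/*')
exit COMMENT mode (now at pos=16)
pos=17: emit NUM '1' (now at pos=18)
pos=19: emit NUM '7' (now at pos=20)
pos=21: enter COMMENT mode (saw '/*')
exit COMMENT mode (now at pos=28)
pos=29: emit SEMI ';'
pos=30: enter COMMENT mode (saw '/*')
exit COMMENT mode (now at pos=37)
pos=38: emit LPAREN '('
pos=39: enter STRING mode
pos=39: emit STR "hi" (now at pos=43)
DONE. 6 tokens: [RPAREN, NUM, NUM, SEMI, LPAREN, STR]
Position 29: char is ';' -> SEMI

Answer: SEMI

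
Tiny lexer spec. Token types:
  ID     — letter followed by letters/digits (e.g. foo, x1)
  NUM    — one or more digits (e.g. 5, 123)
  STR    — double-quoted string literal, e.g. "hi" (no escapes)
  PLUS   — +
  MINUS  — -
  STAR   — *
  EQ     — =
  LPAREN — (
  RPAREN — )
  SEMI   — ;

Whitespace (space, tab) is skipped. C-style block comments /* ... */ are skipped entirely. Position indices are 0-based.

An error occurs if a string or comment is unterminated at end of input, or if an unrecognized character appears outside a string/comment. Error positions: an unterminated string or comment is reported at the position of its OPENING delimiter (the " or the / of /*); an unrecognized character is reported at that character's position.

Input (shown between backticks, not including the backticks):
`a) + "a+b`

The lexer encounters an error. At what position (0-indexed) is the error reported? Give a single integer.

Answer: 5

Derivation:
pos=0: emit ID 'a' (now at pos=1)
pos=1: emit RPAREN ')'
pos=3: emit PLUS '+'
pos=5: enter STRING mode
pos=5: ERROR — unterminated string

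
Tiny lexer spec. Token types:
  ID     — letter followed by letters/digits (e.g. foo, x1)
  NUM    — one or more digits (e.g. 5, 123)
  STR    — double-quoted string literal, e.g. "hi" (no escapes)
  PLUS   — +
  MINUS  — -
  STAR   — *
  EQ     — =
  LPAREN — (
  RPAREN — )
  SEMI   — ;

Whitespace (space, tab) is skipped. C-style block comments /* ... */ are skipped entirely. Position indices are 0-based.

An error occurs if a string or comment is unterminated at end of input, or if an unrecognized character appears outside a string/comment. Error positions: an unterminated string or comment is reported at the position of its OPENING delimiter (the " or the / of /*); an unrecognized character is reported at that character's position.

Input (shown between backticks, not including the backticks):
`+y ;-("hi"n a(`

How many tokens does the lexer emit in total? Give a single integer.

pos=0: emit PLUS '+'
pos=1: emit ID 'y' (now at pos=2)
pos=3: emit SEMI ';'
pos=4: emit MINUS '-'
pos=5: emit LPAREN '('
pos=6: enter STRING mode
pos=6: emit STR "hi" (now at pos=10)
pos=10: emit ID 'n' (now at pos=11)
pos=12: emit ID 'a' (now at pos=13)
pos=13: emit LPAREN '('
DONE. 9 tokens: [PLUS, ID, SEMI, MINUS, LPAREN, STR, ID, ID, LPAREN]

Answer: 9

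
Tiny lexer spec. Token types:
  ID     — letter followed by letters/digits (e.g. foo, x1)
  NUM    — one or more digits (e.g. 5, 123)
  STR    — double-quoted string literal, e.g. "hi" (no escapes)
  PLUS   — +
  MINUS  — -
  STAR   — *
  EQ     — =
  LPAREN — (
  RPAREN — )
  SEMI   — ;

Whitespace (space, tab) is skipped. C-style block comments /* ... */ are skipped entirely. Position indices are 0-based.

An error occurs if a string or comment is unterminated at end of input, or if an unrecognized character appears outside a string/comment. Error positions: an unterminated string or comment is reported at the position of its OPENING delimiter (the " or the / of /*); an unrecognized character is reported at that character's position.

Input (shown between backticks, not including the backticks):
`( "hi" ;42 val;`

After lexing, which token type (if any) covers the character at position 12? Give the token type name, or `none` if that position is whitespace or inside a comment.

pos=0: emit LPAREN '('
pos=2: enter STRING mode
pos=2: emit STR "hi" (now at pos=6)
pos=7: emit SEMI ';'
pos=8: emit NUM '42' (now at pos=10)
pos=11: emit ID 'val' (now at pos=14)
pos=14: emit SEMI ';'
DONE. 6 tokens: [LPAREN, STR, SEMI, NUM, ID, SEMI]
Position 12: char is 'a' -> ID

Answer: ID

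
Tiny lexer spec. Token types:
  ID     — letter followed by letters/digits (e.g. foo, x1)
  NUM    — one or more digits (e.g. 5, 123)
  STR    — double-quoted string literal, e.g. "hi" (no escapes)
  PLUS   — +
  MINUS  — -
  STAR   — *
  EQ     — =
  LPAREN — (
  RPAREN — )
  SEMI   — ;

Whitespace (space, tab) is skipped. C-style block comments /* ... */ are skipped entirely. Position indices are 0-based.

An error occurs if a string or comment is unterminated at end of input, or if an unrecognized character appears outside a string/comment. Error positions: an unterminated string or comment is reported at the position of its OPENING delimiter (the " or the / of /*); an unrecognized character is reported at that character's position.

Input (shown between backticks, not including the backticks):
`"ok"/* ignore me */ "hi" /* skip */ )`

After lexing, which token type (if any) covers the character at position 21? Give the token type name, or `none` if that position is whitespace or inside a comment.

pos=0: enter STRING mode
pos=0: emit STR "ok" (now at pos=4)
pos=4: enter COMMENT mode (saw '/*')
exit COMMENT mode (now at pos=19)
pos=20: enter STRING mode
pos=20: emit STR "hi" (now at pos=24)
pos=25: enter COMMENT mode (saw '/*')
exit COMMENT mode (now at pos=35)
pos=36: emit RPAREN ')'
DONE. 3 tokens: [STR, STR, RPAREN]
Position 21: char is 'h' -> STR

Answer: STR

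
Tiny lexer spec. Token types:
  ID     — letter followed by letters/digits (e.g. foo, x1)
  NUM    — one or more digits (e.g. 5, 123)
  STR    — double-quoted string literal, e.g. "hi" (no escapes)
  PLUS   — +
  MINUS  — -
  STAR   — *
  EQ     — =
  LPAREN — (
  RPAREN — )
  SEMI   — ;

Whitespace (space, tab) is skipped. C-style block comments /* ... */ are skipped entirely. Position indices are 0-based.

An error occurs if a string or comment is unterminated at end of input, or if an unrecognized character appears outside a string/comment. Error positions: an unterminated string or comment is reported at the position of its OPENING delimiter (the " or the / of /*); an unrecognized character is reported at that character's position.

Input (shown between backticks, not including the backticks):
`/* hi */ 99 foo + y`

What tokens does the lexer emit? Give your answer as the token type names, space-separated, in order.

Answer: NUM ID PLUS ID

Derivation:
pos=0: enter COMMENT mode (saw '/*')
exit COMMENT mode (now at pos=8)
pos=9: emit NUM '99' (now at pos=11)
pos=12: emit ID 'foo' (now at pos=15)
pos=16: emit PLUS '+'
pos=18: emit ID 'y' (now at pos=19)
DONE. 4 tokens: [NUM, ID, PLUS, ID]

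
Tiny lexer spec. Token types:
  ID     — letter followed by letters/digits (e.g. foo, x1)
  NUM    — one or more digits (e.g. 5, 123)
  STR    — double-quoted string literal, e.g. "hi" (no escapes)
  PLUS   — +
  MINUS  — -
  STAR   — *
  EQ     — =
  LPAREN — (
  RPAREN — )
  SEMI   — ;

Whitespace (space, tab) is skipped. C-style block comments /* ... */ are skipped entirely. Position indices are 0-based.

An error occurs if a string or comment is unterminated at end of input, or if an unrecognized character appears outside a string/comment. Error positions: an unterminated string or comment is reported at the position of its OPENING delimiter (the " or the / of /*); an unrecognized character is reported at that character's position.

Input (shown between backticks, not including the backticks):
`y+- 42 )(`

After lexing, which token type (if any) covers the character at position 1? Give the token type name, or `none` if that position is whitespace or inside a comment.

pos=0: emit ID 'y' (now at pos=1)
pos=1: emit PLUS '+'
pos=2: emit MINUS '-'
pos=4: emit NUM '42' (now at pos=6)
pos=7: emit RPAREN ')'
pos=8: emit LPAREN '('
DONE. 6 tokens: [ID, PLUS, MINUS, NUM, RPAREN, LPAREN]
Position 1: char is '+' -> PLUS

Answer: PLUS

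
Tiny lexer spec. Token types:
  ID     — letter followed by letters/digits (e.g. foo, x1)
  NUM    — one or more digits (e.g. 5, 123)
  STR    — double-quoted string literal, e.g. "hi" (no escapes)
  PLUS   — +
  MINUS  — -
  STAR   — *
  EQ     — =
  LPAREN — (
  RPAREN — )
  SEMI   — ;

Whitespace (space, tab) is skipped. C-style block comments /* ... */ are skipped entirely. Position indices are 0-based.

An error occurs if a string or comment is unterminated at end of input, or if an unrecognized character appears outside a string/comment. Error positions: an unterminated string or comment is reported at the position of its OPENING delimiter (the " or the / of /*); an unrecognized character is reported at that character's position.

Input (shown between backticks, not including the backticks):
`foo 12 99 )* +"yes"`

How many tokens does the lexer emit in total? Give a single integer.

pos=0: emit ID 'foo' (now at pos=3)
pos=4: emit NUM '12' (now at pos=6)
pos=7: emit NUM '99' (now at pos=9)
pos=10: emit RPAREN ')'
pos=11: emit STAR '*'
pos=13: emit PLUS '+'
pos=14: enter STRING mode
pos=14: emit STR "yes" (now at pos=19)
DONE. 7 tokens: [ID, NUM, NUM, RPAREN, STAR, PLUS, STR]

Answer: 7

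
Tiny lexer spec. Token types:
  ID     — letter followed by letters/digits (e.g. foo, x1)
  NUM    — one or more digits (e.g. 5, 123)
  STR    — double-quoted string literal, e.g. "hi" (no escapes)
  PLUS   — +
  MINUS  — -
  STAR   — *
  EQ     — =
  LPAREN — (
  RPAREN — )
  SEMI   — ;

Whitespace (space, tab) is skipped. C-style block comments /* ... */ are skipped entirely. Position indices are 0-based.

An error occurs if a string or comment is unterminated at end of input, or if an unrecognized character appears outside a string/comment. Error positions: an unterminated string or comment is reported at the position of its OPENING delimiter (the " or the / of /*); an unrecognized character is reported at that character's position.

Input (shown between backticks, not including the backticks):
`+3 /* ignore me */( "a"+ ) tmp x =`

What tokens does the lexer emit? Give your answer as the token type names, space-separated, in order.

Answer: PLUS NUM LPAREN STR PLUS RPAREN ID ID EQ

Derivation:
pos=0: emit PLUS '+'
pos=1: emit NUM '3' (now at pos=2)
pos=3: enter COMMENT mode (saw '/*')
exit COMMENT mode (now at pos=18)
pos=18: emit LPAREN '('
pos=20: enter STRING mode
pos=20: emit STR "a" (now at pos=23)
pos=23: emit PLUS '+'
pos=25: emit RPAREN ')'
pos=27: emit ID 'tmp' (now at pos=30)
pos=31: emit ID 'x' (now at pos=32)
pos=33: emit EQ '='
DONE. 9 tokens: [PLUS, NUM, LPAREN, STR, PLUS, RPAREN, ID, ID, EQ]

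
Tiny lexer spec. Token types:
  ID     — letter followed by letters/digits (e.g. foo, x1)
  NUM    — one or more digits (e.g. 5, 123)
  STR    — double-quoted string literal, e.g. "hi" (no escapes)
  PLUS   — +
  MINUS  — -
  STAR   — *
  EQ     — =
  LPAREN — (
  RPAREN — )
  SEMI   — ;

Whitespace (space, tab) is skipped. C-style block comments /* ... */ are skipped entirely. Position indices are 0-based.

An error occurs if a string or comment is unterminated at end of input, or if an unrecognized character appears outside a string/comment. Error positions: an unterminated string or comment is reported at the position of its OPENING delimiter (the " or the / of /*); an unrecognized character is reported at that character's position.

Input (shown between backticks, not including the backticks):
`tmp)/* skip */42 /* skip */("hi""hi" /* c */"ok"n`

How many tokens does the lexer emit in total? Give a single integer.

Answer: 8

Derivation:
pos=0: emit ID 'tmp' (now at pos=3)
pos=3: emit RPAREN ')'
pos=4: enter COMMENT mode (saw '/*')
exit COMMENT mode (now at pos=14)
pos=14: emit NUM '42' (now at pos=16)
pos=17: enter COMMENT mode (saw '/*')
exit COMMENT mode (now at pos=27)
pos=27: emit LPAREN '('
pos=28: enter STRING mode
pos=28: emit STR "hi" (now at pos=32)
pos=32: enter STRING mode
pos=32: emit STR "hi" (now at pos=36)
pos=37: enter COMMENT mode (saw '/*')
exit COMMENT mode (now at pos=44)
pos=44: enter STRING mode
pos=44: emit STR "ok" (now at pos=48)
pos=48: emit ID 'n' (now at pos=49)
DONE. 8 tokens: [ID, RPAREN, NUM, LPAREN, STR, STR, STR, ID]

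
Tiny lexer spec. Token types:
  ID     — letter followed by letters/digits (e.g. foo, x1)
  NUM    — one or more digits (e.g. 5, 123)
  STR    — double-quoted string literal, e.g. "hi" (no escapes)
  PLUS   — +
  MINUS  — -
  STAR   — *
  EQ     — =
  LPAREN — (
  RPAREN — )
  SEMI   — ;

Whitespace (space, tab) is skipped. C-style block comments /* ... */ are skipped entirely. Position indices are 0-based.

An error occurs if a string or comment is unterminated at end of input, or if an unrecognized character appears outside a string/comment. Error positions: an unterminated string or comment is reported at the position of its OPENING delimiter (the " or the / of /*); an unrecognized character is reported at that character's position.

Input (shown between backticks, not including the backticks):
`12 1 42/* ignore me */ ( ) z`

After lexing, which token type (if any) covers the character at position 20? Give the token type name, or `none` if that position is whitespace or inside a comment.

Answer: none

Derivation:
pos=0: emit NUM '12' (now at pos=2)
pos=3: emit NUM '1' (now at pos=4)
pos=5: emit NUM '42' (now at pos=7)
pos=7: enter COMMENT mode (saw '/*')
exit COMMENT mode (now at pos=22)
pos=23: emit LPAREN '('
pos=25: emit RPAREN ')'
pos=27: emit ID 'z' (now at pos=28)
DONE. 6 tokens: [NUM, NUM, NUM, LPAREN, RPAREN, ID]
Position 20: char is '*' -> none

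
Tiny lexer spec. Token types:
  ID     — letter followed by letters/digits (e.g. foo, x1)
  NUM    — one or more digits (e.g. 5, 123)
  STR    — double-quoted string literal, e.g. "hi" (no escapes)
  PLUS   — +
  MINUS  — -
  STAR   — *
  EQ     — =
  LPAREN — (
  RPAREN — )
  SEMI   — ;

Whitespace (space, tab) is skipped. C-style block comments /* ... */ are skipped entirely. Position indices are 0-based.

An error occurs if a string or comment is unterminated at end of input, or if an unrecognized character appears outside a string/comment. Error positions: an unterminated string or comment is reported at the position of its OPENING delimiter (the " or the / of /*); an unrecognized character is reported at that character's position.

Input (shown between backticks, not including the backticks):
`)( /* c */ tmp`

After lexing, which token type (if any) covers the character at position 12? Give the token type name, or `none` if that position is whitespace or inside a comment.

pos=0: emit RPAREN ')'
pos=1: emit LPAREN '('
pos=3: enter COMMENT mode (saw '/*')
exit COMMENT mode (now at pos=10)
pos=11: emit ID 'tmp' (now at pos=14)
DONE. 3 tokens: [RPAREN, LPAREN, ID]
Position 12: char is 'm' -> ID

Answer: ID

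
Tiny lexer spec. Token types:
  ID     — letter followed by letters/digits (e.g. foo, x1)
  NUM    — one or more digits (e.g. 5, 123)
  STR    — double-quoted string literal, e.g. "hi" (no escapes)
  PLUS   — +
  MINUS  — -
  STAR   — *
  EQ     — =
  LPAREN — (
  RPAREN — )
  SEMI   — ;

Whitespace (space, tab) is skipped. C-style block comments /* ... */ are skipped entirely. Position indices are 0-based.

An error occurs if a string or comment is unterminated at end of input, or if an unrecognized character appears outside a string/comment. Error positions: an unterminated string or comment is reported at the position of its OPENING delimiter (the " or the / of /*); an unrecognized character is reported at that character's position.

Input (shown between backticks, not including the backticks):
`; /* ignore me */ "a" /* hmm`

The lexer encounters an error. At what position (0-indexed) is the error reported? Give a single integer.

pos=0: emit SEMI ';'
pos=2: enter COMMENT mode (saw '/*')
exit COMMENT mode (now at pos=17)
pos=18: enter STRING mode
pos=18: emit STR "a" (now at pos=21)
pos=22: enter COMMENT mode (saw '/*')
pos=22: ERROR — unterminated comment (reached EOF)

Answer: 22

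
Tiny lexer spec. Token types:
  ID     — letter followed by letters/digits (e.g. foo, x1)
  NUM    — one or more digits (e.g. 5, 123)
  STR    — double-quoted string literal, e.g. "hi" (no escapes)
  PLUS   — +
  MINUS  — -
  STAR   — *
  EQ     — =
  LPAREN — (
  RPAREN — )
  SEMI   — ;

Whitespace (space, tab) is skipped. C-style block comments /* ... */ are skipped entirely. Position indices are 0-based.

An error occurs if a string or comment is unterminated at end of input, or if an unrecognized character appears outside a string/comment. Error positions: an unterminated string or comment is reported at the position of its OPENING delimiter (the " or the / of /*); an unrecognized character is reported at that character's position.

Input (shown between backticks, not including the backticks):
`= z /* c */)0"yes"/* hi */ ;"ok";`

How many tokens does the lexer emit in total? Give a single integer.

Answer: 8

Derivation:
pos=0: emit EQ '='
pos=2: emit ID 'z' (now at pos=3)
pos=4: enter COMMENT mode (saw '/*')
exit COMMENT mode (now at pos=11)
pos=11: emit RPAREN ')'
pos=12: emit NUM '0' (now at pos=13)
pos=13: enter STRING mode
pos=13: emit STR "yes" (now at pos=18)
pos=18: enter COMMENT mode (saw '/*')
exit COMMENT mode (now at pos=26)
pos=27: emit SEMI ';'
pos=28: enter STRING mode
pos=28: emit STR "ok" (now at pos=32)
pos=32: emit SEMI ';'
DONE. 8 tokens: [EQ, ID, RPAREN, NUM, STR, SEMI, STR, SEMI]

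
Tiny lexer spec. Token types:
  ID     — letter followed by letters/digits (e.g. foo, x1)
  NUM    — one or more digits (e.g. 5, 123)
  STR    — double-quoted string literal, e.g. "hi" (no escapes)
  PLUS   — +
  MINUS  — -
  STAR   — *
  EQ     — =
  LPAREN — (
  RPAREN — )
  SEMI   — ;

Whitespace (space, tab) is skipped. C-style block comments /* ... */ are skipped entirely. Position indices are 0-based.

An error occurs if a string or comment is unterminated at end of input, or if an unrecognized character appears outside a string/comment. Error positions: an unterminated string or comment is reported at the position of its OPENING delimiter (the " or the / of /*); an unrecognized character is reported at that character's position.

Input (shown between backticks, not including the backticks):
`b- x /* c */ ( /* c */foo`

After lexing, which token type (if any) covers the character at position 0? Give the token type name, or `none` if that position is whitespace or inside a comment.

pos=0: emit ID 'b' (now at pos=1)
pos=1: emit MINUS '-'
pos=3: emit ID 'x' (now at pos=4)
pos=5: enter COMMENT mode (saw '/*')
exit COMMENT mode (now at pos=12)
pos=13: emit LPAREN '('
pos=15: enter COMMENT mode (saw '/*')
exit COMMENT mode (now at pos=22)
pos=22: emit ID 'foo' (now at pos=25)
DONE. 5 tokens: [ID, MINUS, ID, LPAREN, ID]
Position 0: char is 'b' -> ID

Answer: ID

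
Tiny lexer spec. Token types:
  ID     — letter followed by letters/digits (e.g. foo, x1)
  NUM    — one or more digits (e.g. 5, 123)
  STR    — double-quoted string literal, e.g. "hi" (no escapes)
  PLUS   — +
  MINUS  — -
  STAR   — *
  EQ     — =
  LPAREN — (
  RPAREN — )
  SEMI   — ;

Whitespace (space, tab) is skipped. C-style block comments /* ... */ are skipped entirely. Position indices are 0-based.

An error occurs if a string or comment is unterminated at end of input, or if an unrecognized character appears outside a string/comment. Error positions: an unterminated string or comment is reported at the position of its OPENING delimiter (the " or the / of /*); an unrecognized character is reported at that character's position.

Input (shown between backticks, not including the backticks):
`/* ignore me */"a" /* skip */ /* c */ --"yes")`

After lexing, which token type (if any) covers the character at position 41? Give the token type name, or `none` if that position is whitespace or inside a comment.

Answer: STR

Derivation:
pos=0: enter COMMENT mode (saw '/*')
exit COMMENT mode (now at pos=15)
pos=15: enter STRING mode
pos=15: emit STR "a" (now at pos=18)
pos=19: enter COMMENT mode (saw '/*')
exit COMMENT mode (now at pos=29)
pos=30: enter COMMENT mode (saw '/*')
exit COMMENT mode (now at pos=37)
pos=38: emit MINUS '-'
pos=39: emit MINUS '-'
pos=40: enter STRING mode
pos=40: emit STR "yes" (now at pos=45)
pos=45: emit RPAREN ')'
DONE. 5 tokens: [STR, MINUS, MINUS, STR, RPAREN]
Position 41: char is 'y' -> STR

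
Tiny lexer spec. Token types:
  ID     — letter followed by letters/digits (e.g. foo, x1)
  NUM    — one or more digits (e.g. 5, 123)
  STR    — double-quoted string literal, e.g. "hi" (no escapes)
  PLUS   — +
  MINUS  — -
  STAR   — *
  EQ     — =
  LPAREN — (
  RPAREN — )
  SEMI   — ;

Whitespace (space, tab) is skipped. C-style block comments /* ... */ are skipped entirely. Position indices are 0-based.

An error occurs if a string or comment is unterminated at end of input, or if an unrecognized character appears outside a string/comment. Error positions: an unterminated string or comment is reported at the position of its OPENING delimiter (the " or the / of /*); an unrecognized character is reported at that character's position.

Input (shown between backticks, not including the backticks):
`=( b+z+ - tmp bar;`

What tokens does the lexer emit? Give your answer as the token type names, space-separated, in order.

Answer: EQ LPAREN ID PLUS ID PLUS MINUS ID ID SEMI

Derivation:
pos=0: emit EQ '='
pos=1: emit LPAREN '('
pos=3: emit ID 'b' (now at pos=4)
pos=4: emit PLUS '+'
pos=5: emit ID 'z' (now at pos=6)
pos=6: emit PLUS '+'
pos=8: emit MINUS '-'
pos=10: emit ID 'tmp' (now at pos=13)
pos=14: emit ID 'bar' (now at pos=17)
pos=17: emit SEMI ';'
DONE. 10 tokens: [EQ, LPAREN, ID, PLUS, ID, PLUS, MINUS, ID, ID, SEMI]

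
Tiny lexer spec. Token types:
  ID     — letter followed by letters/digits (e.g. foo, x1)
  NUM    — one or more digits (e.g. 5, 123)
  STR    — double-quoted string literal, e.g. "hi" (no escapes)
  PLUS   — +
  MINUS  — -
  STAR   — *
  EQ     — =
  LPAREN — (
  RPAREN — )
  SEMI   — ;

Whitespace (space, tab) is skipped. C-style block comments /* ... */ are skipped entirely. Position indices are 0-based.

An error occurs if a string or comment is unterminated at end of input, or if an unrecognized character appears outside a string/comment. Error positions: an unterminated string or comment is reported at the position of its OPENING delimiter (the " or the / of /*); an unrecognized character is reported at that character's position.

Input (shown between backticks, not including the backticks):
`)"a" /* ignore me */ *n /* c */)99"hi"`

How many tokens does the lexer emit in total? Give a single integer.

Answer: 7

Derivation:
pos=0: emit RPAREN ')'
pos=1: enter STRING mode
pos=1: emit STR "a" (now at pos=4)
pos=5: enter COMMENT mode (saw '/*')
exit COMMENT mode (now at pos=20)
pos=21: emit STAR '*'
pos=22: emit ID 'n' (now at pos=23)
pos=24: enter COMMENT mode (saw '/*')
exit COMMENT mode (now at pos=31)
pos=31: emit RPAREN ')'
pos=32: emit NUM '99' (now at pos=34)
pos=34: enter STRING mode
pos=34: emit STR "hi" (now at pos=38)
DONE. 7 tokens: [RPAREN, STR, STAR, ID, RPAREN, NUM, STR]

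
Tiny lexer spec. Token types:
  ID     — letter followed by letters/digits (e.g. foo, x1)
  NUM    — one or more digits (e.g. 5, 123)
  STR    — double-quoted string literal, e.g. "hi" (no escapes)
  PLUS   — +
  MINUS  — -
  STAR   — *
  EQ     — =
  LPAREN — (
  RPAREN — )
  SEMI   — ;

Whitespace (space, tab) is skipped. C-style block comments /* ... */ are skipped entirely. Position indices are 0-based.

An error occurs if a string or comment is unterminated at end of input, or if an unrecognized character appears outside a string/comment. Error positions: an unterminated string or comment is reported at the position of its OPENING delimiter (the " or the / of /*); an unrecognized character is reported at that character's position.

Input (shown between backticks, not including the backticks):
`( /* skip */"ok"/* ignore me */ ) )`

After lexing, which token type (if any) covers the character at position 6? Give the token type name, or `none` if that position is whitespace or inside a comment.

Answer: none

Derivation:
pos=0: emit LPAREN '('
pos=2: enter COMMENT mode (saw '/*')
exit COMMENT mode (now at pos=12)
pos=12: enter STRING mode
pos=12: emit STR "ok" (now at pos=16)
pos=16: enter COMMENT mode (saw '/*')
exit COMMENT mode (now at pos=31)
pos=32: emit RPAREN ')'
pos=34: emit RPAREN ')'
DONE. 4 tokens: [LPAREN, STR, RPAREN, RPAREN]
Position 6: char is 'k' -> none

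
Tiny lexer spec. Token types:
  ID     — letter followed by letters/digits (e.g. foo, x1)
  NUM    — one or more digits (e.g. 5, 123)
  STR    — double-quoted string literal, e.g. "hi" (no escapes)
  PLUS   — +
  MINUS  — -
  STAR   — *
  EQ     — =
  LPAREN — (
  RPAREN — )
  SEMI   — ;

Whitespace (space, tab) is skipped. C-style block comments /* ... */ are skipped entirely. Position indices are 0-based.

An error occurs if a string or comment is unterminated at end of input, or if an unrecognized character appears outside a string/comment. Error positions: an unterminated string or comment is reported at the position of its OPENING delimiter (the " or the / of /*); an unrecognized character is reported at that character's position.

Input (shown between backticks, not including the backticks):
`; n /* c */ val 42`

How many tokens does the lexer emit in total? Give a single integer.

pos=0: emit SEMI ';'
pos=2: emit ID 'n' (now at pos=3)
pos=4: enter COMMENT mode (saw '/*')
exit COMMENT mode (now at pos=11)
pos=12: emit ID 'val' (now at pos=15)
pos=16: emit NUM '42' (now at pos=18)
DONE. 4 tokens: [SEMI, ID, ID, NUM]

Answer: 4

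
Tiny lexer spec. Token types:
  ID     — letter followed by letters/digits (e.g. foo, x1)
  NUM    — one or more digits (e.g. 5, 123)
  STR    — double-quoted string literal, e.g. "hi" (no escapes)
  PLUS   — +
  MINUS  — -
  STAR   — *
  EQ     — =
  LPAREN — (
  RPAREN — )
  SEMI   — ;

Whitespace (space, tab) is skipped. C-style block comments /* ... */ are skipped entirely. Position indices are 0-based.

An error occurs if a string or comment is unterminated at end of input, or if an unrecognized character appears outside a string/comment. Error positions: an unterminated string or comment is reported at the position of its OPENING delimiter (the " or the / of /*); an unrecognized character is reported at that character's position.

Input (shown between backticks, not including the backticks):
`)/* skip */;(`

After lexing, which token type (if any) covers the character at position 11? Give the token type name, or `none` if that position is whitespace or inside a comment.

Answer: SEMI

Derivation:
pos=0: emit RPAREN ')'
pos=1: enter COMMENT mode (saw '/*')
exit COMMENT mode (now at pos=11)
pos=11: emit SEMI ';'
pos=12: emit LPAREN '('
DONE. 3 tokens: [RPAREN, SEMI, LPAREN]
Position 11: char is ';' -> SEMI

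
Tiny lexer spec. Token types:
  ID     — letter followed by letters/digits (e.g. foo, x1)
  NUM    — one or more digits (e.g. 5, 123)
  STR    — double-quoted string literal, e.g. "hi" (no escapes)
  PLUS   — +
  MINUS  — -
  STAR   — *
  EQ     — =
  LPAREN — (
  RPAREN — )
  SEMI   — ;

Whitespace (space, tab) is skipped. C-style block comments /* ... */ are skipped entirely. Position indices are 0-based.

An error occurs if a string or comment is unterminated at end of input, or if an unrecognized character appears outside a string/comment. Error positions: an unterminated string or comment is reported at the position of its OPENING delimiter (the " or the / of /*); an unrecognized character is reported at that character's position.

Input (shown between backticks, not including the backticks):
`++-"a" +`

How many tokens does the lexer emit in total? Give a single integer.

Answer: 5

Derivation:
pos=0: emit PLUS '+'
pos=1: emit PLUS '+'
pos=2: emit MINUS '-'
pos=3: enter STRING mode
pos=3: emit STR "a" (now at pos=6)
pos=7: emit PLUS '+'
DONE. 5 tokens: [PLUS, PLUS, MINUS, STR, PLUS]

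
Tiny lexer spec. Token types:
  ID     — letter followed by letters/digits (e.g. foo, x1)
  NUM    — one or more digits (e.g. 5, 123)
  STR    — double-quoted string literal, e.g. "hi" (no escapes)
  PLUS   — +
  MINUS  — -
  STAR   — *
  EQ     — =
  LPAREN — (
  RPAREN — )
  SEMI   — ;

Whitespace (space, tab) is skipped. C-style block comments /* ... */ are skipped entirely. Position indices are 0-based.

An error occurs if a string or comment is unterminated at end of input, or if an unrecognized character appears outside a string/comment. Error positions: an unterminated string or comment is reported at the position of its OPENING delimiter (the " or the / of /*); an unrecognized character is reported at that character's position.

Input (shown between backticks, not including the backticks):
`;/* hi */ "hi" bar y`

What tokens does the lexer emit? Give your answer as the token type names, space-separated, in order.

Answer: SEMI STR ID ID

Derivation:
pos=0: emit SEMI ';'
pos=1: enter COMMENT mode (saw '/*')
exit COMMENT mode (now at pos=9)
pos=10: enter STRING mode
pos=10: emit STR "hi" (now at pos=14)
pos=15: emit ID 'bar' (now at pos=18)
pos=19: emit ID 'y' (now at pos=20)
DONE. 4 tokens: [SEMI, STR, ID, ID]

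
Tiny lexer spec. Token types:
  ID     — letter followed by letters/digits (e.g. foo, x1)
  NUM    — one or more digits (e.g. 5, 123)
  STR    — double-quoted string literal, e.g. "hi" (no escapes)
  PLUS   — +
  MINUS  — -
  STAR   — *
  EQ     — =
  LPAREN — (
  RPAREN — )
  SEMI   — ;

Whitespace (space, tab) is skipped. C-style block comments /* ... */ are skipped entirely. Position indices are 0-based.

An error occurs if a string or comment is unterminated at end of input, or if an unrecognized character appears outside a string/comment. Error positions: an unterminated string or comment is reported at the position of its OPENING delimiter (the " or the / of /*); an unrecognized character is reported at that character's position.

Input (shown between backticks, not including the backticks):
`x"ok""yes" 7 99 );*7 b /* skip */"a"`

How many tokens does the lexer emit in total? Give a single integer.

Answer: 11

Derivation:
pos=0: emit ID 'x' (now at pos=1)
pos=1: enter STRING mode
pos=1: emit STR "ok" (now at pos=5)
pos=5: enter STRING mode
pos=5: emit STR "yes" (now at pos=10)
pos=11: emit NUM '7' (now at pos=12)
pos=13: emit NUM '99' (now at pos=15)
pos=16: emit RPAREN ')'
pos=17: emit SEMI ';'
pos=18: emit STAR '*'
pos=19: emit NUM '7' (now at pos=20)
pos=21: emit ID 'b' (now at pos=22)
pos=23: enter COMMENT mode (saw '/*')
exit COMMENT mode (now at pos=33)
pos=33: enter STRING mode
pos=33: emit STR "a" (now at pos=36)
DONE. 11 tokens: [ID, STR, STR, NUM, NUM, RPAREN, SEMI, STAR, NUM, ID, STR]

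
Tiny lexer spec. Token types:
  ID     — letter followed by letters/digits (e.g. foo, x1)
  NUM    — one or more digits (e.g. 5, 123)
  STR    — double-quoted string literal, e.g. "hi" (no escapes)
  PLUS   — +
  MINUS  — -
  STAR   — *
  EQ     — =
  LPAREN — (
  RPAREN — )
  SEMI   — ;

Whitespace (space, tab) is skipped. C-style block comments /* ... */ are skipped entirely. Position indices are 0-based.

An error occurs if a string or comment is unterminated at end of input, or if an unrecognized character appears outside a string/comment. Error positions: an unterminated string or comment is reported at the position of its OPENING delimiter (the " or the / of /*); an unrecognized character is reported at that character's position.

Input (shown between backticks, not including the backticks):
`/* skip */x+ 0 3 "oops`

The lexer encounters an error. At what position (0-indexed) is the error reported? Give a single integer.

pos=0: enter COMMENT mode (saw '/*')
exit COMMENT mode (now at pos=10)
pos=10: emit ID 'x' (now at pos=11)
pos=11: emit PLUS '+'
pos=13: emit NUM '0' (now at pos=14)
pos=15: emit NUM '3' (now at pos=16)
pos=17: enter STRING mode
pos=17: ERROR — unterminated string

Answer: 17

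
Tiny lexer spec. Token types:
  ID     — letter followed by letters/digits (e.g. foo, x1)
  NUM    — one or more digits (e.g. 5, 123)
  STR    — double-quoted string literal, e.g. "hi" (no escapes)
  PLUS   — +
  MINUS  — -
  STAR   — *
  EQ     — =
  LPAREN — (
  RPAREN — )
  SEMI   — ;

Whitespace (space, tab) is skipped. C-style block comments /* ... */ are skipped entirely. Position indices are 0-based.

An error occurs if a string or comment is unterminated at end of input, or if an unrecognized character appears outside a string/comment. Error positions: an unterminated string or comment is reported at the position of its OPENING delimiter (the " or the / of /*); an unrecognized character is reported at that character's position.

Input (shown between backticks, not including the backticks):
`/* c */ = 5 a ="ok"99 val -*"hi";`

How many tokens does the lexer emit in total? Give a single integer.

Answer: 11

Derivation:
pos=0: enter COMMENT mode (saw '/*')
exit COMMENT mode (now at pos=7)
pos=8: emit EQ '='
pos=10: emit NUM '5' (now at pos=11)
pos=12: emit ID 'a' (now at pos=13)
pos=14: emit EQ '='
pos=15: enter STRING mode
pos=15: emit STR "ok" (now at pos=19)
pos=19: emit NUM '99' (now at pos=21)
pos=22: emit ID 'val' (now at pos=25)
pos=26: emit MINUS '-'
pos=27: emit STAR '*'
pos=28: enter STRING mode
pos=28: emit STR "hi" (now at pos=32)
pos=32: emit SEMI ';'
DONE. 11 tokens: [EQ, NUM, ID, EQ, STR, NUM, ID, MINUS, STAR, STR, SEMI]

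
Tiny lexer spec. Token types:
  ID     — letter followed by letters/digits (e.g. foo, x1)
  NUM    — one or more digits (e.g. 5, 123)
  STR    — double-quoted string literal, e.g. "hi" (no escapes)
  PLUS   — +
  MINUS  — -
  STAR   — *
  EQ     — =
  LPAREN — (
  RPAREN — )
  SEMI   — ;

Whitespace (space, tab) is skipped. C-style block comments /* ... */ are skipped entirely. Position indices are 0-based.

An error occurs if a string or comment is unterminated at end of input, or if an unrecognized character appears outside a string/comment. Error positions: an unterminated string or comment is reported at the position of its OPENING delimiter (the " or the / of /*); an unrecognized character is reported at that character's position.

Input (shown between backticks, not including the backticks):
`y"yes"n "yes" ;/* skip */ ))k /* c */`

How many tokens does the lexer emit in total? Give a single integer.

Answer: 8

Derivation:
pos=0: emit ID 'y' (now at pos=1)
pos=1: enter STRING mode
pos=1: emit STR "yes" (now at pos=6)
pos=6: emit ID 'n' (now at pos=7)
pos=8: enter STRING mode
pos=8: emit STR "yes" (now at pos=13)
pos=14: emit SEMI ';'
pos=15: enter COMMENT mode (saw '/*')
exit COMMENT mode (now at pos=25)
pos=26: emit RPAREN ')'
pos=27: emit RPAREN ')'
pos=28: emit ID 'k' (now at pos=29)
pos=30: enter COMMENT mode (saw '/*')
exit COMMENT mode (now at pos=37)
DONE. 8 tokens: [ID, STR, ID, STR, SEMI, RPAREN, RPAREN, ID]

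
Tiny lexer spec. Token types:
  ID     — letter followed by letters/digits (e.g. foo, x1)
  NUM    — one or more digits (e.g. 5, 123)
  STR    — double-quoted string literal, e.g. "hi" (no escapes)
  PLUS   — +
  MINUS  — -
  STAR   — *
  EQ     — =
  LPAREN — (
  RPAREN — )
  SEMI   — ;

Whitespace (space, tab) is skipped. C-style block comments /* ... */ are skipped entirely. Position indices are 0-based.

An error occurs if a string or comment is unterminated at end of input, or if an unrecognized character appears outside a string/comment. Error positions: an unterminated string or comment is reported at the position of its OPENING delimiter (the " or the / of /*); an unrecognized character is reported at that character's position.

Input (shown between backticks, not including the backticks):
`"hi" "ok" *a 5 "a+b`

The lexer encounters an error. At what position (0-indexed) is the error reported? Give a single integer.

pos=0: enter STRING mode
pos=0: emit STR "hi" (now at pos=4)
pos=5: enter STRING mode
pos=5: emit STR "ok" (now at pos=9)
pos=10: emit STAR '*'
pos=11: emit ID 'a' (now at pos=12)
pos=13: emit NUM '5' (now at pos=14)
pos=15: enter STRING mode
pos=15: ERROR — unterminated string

Answer: 15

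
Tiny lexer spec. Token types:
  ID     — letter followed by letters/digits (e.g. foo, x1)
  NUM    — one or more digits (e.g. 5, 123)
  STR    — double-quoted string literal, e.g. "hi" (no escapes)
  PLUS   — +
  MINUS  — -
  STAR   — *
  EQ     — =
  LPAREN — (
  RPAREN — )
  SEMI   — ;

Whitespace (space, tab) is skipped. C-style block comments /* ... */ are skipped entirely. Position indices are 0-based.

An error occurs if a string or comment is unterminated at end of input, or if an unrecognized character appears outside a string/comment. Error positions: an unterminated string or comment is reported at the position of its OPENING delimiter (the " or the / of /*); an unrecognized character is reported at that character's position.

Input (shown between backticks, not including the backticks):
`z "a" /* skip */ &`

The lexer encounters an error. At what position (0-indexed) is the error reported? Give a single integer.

pos=0: emit ID 'z' (now at pos=1)
pos=2: enter STRING mode
pos=2: emit STR "a" (now at pos=5)
pos=6: enter COMMENT mode (saw '/*')
exit COMMENT mode (now at pos=16)
pos=17: ERROR — unrecognized char '&'

Answer: 17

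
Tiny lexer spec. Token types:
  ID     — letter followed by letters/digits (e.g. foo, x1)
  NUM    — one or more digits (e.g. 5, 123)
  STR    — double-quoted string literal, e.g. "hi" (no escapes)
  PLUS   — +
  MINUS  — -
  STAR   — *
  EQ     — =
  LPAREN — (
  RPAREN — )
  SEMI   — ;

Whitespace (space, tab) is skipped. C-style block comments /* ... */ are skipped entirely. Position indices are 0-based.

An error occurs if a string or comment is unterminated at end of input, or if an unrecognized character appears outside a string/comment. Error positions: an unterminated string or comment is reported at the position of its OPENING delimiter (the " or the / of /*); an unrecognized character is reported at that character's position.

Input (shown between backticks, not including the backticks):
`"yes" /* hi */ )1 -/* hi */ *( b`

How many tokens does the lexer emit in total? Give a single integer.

Answer: 7

Derivation:
pos=0: enter STRING mode
pos=0: emit STR "yes" (now at pos=5)
pos=6: enter COMMENT mode (saw '/*')
exit COMMENT mode (now at pos=14)
pos=15: emit RPAREN ')'
pos=16: emit NUM '1' (now at pos=17)
pos=18: emit MINUS '-'
pos=19: enter COMMENT mode (saw '/*')
exit COMMENT mode (now at pos=27)
pos=28: emit STAR '*'
pos=29: emit LPAREN '('
pos=31: emit ID 'b' (now at pos=32)
DONE. 7 tokens: [STR, RPAREN, NUM, MINUS, STAR, LPAREN, ID]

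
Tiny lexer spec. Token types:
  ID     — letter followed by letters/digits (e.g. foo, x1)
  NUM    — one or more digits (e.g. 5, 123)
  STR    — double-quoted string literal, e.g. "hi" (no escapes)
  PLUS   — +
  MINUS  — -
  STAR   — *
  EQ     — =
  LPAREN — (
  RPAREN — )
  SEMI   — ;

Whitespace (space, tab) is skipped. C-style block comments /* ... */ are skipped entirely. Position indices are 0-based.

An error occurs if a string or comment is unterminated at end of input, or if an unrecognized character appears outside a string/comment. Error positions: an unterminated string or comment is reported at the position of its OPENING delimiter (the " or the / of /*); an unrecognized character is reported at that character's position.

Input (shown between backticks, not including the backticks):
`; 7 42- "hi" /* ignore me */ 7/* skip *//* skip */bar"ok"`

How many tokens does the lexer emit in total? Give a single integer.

Answer: 8

Derivation:
pos=0: emit SEMI ';'
pos=2: emit NUM '7' (now at pos=3)
pos=4: emit NUM '42' (now at pos=6)
pos=6: emit MINUS '-'
pos=8: enter STRING mode
pos=8: emit STR "hi" (now at pos=12)
pos=13: enter COMMENT mode (saw '/*')
exit COMMENT mode (now at pos=28)
pos=29: emit NUM '7' (now at pos=30)
pos=30: enter COMMENT mode (saw '/*')
exit COMMENT mode (now at pos=40)
pos=40: enter COMMENT mode (saw '/*')
exit COMMENT mode (now at pos=50)
pos=50: emit ID 'bar' (now at pos=53)
pos=53: enter STRING mode
pos=53: emit STR "ok" (now at pos=57)
DONE. 8 tokens: [SEMI, NUM, NUM, MINUS, STR, NUM, ID, STR]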